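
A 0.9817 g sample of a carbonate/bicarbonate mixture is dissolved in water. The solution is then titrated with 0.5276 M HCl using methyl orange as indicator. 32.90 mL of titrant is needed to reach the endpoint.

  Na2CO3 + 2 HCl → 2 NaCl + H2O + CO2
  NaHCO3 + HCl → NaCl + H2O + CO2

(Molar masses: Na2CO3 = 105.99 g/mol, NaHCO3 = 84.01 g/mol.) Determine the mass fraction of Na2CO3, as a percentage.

n(HCl) = 0.03290 × 0.5276 = 0.01736 mol
Let x = n(Na2CO3), y = n(NaHCO3).
Titrant: 2x + 1y = 0.01736;  mass: 105.99x + 84.01y = 0.9817
Solving, x = 7.683 × 10^-3 mol, y = 1.993 × 10^-3 mol
mass of Na2CO3 = 7.683 × 10^-3 × 105.99 = 0.8143 g
% Na2CO3 = 0.8143 / 0.9817 × 100 = 82.95 %

82.95 %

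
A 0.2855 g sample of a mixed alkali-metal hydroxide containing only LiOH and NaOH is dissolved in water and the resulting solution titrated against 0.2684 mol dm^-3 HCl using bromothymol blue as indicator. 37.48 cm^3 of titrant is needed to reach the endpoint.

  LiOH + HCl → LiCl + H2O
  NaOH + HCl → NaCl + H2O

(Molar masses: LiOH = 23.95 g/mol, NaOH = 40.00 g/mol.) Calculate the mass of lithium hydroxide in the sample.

0.1744 g

n(HCl) = 0.03748 × 0.2684 = 0.01006 mol
Let x = n(LiOH), y = n(NaOH).
Titrant: 1x + 1y = 0.01006;  mass: 23.95x + 40.00y = 0.2855
Solving, x = 7.283 × 10^-3 mol, y = 2.777 × 10^-3 mol
mass of LiOH = 7.283 × 10^-3 × 23.95 = 0.1744 g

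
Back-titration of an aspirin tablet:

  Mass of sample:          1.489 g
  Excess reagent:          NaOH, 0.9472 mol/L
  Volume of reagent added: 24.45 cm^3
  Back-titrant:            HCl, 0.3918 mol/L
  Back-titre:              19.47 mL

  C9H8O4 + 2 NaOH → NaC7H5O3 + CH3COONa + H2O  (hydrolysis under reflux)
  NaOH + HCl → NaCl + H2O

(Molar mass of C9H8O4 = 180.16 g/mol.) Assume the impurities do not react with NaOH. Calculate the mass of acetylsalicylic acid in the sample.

n(NaOH) added = 0.02445 × 0.9472 = 0.02316 mol
n(HCl) used in back-titration = 0.01947 × 0.3918 = 7.628 × 10^-3 mol
n(NaOH) left over = 7.628 × 10^-3 mol (1:1 ratio)
n(NaOH) consumed by analyte = 0.02316 − 7.628 × 10^-3 = 0.01553 mol
From the 1:2 ratio, n(C9H8O4) = 1/2 × 0.01553 = 7.765 × 10^-3 mol
mass of C9H8O4 = 7.765 × 10^-3 × 180.16 = 1.399 g

1.399 g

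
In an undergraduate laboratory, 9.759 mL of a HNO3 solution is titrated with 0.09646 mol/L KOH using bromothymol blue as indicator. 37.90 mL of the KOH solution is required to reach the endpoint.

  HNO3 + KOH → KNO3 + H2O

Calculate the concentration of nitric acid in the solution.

0.3746 mol/L

n(KOH) = 0.03790 L × 0.09646 mol/L = 3.656 × 10^-3 mol
n(HNO3) = 3.656 × 10^-3 mol (1:1 mole ratio)
[HNO3] = 3.656 × 10^-3 mol / 0.009759 L = 0.3746 mol/L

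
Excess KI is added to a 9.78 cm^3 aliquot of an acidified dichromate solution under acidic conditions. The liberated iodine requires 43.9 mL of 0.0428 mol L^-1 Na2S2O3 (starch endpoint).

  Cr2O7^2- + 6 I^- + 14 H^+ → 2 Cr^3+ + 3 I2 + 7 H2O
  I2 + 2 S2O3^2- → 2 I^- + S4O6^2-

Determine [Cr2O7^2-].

0.0320 mol/L

n(S2O3^2-) = 0.0439 × 0.0428 = 1.88 × 10^-3 mol
n(I2) = n(S2O3^2-)/2 = 9.39 × 10^-4 mol
From the 1:3 ratio, n(Cr2O7^2-) in the aliquot = 1/3 × 9.39 × 10^-4 = 3.13 × 10^-4 mol
[Cr2O7^2-] = 3.13 × 10^-4 / 0.00978 = 0.0320 mol/L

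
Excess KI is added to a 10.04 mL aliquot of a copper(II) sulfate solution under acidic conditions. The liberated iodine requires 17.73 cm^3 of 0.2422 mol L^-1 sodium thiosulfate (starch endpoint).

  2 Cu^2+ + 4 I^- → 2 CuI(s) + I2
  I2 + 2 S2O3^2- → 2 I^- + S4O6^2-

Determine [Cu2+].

0.4277 mol/L

n(S2O3^2-) = 0.01773 × 0.2422 = 4.294 × 10^-3 mol
n(I2) = n(S2O3^2-)/2 = 2.147 × 10^-3 mol
From the 2:1 ratio, n(Cu2+) in the aliquot = 2/1 × 2.147 × 10^-3 = 4.294 × 10^-3 mol
[Cu2+] = 4.294 × 10^-3 / 0.01004 = 0.4277 mol/L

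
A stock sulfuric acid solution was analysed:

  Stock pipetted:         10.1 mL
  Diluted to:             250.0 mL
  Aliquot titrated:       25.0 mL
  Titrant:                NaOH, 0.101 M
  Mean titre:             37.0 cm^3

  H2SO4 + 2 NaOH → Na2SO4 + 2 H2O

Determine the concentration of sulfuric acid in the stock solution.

1.85 M

n(NaOH) = 0.0370 × 0.101 = 3.74 × 10^-3 mol
From the 1:2 ratio, n(H2SO4) in the aliquot = 1/2 × 3.74 × 10^-3 = 1.87 × 10^-3 mol
[H2SO4]_dilute = 1.87 × 10^-3 / 0.0250 = 0.0747 mol/L
Dilution factor = 250.0 / 10.1 = 24.75
[H2SO4]_stock = 0.0747 × 24.75 = 1.85 mol/L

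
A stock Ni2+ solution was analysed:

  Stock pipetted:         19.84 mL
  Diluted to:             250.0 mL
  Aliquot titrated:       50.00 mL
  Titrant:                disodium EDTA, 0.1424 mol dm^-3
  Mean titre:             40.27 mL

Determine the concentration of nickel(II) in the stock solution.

Ni^2+ + EDTA^4- → [Ni(EDTA)]^2-
n(EDTA) = 0.04027 × 0.1424 = 5.734 × 10^-3 mol
n(Ni2+) in the aliquot = 5.734 × 10^-3 mol (1:1 ratio)
[Ni2+]_dilute = 5.734 × 10^-3 / 0.05000 = 0.1147 mol/L
Dilution factor = 250.0 / 19.84 = 12.60
[Ni2+]_stock = 0.1147 × 12.60 = 1.445 mol/L

1.445 mol/L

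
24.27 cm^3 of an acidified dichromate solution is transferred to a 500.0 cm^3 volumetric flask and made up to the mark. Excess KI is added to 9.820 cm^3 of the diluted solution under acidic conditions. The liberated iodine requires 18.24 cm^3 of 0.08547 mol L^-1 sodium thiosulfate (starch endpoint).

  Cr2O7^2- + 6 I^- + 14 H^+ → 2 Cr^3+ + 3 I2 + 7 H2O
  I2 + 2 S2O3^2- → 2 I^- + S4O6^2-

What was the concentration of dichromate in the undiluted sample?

0.5451 mol/L

n(S2O3^2-) = 0.01824 × 0.08547 = 1.559 × 10^-3 mol
n(I2) = n(S2O3^2-)/2 = 7.795 × 10^-4 mol
From the 1:3 ratio, n(Cr2O7^2-) in the aliquot = 1/3 × 7.795 × 10^-4 = 2.598 × 10^-4 mol
[Cr2O7^2-]_dilute = 2.598 × 10^-4 / 0.009820 = 0.02646 mol/L
[Cr2O7^2-]_original = 0.02646 × 500.0/24.27 = 0.5451 mol/L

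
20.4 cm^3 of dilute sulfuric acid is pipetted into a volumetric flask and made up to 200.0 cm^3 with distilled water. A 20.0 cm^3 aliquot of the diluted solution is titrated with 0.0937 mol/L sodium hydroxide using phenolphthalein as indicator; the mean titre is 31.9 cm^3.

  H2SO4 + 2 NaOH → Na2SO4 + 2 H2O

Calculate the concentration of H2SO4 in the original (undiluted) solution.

0.733 mol/L

n(NaOH) = 0.0319 × 0.0937 = 2.99 × 10^-3 mol
From the 1:2 ratio, n(H2SO4) in the aliquot = 1/2 × 2.99 × 10^-3 = 1.49 × 10^-3 mol
[H2SO4]_dilute = 1.49 × 10^-3 / 0.0200 = 0.0747 mol/L
Dilution factor = 200.0 / 20.4 = 9.804
[H2SO4]_stock = 0.0747 × 9.804 = 0.733 mol/L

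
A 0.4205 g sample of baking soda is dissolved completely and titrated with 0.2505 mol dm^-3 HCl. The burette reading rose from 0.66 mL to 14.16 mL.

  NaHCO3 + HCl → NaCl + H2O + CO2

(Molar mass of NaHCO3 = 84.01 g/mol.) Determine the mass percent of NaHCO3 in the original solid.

67.56 %

n(HCl) = 0.01350 L × 0.2505 mol/L = 3.382 × 10^-3 mol
n(NaHCO3) = 3.382 × 10^-3 mol (1:1 ratio)
mass of NaHCO3 = 3.382 × 10^-3 × 84.01 g/mol = 0.2841 g
% NaHCO3 = 0.2841 / 0.4205 × 100 = 67.56 %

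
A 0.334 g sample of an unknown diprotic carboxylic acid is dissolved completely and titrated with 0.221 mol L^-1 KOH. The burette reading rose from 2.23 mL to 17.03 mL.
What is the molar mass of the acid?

n(KOH) = 0.0148 L × 0.221 mol/L = 3.27 × 10^-3 mol
From the 1:2 ratio, n(H2A) = 1/2 × 3.27 × 10^-3 = 1.64 × 10^-3 mol
M = m / n = 0.334 g / 1.64 × 10^-3 mol = 204 g/mol

204 g/mol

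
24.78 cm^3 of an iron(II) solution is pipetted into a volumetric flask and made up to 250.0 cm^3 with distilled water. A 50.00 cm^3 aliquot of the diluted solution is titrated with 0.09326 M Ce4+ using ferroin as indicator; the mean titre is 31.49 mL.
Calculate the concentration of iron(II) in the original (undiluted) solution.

Ce^4+ + Fe^2+ → Ce^3+ + Fe^3+
n(Ce4+) = 0.03149 × 0.09326 = 2.937 × 10^-3 mol
n(Fe2+) in the aliquot = 2.937 × 10^-3 mol (1:1 ratio)
[Fe2+]_dilute = 2.937 × 10^-3 / 0.05000 = 0.05874 mol/L
Dilution factor = 250.0 / 24.78 = 10.09
[Fe2+]_stock = 0.05874 × 10.09 = 0.5926 mol/L

0.5926 M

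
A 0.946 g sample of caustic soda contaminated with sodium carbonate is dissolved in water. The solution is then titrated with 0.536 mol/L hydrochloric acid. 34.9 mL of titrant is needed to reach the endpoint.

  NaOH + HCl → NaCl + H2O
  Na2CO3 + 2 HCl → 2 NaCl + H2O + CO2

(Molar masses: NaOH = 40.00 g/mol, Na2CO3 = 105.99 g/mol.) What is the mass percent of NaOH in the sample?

n(HCl) = 0.0349 × 0.536 = 0.0187 mol
Let x = n(NaOH), y = n(Na2CO3).
Titrant: 1x + 2y = 0.0187;  mass: 40.00x + 105.99y = 0.946
Solving, x = 3.49 × 10^-3 mol, y = 7.61 × 10^-3 mol
mass of NaOH = 3.49 × 10^-3 × 40.00 = 0.140 g
% NaOH = 0.140 / 0.946 × 100 = 14.8 %

14.8 %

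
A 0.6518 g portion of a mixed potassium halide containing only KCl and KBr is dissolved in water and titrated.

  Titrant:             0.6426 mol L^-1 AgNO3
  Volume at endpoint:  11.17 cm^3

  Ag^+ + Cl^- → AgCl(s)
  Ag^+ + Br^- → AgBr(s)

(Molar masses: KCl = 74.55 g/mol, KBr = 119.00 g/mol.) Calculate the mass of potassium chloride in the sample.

n(AgNO3) = 0.01117 × 0.6426 = 7.178 × 10^-3 mol
Let x = n(KCl), y = n(KBr).
Titrant: 1x + 1y = 7.178 × 10^-3;  mass: 74.55x + 119.00y = 0.6518
Solving, x = 4.553 × 10^-3 mol, y = 2.625 × 10^-3 mol
mass of KCl = 4.553 × 10^-3 × 74.55 = 0.3394 g

0.3394 g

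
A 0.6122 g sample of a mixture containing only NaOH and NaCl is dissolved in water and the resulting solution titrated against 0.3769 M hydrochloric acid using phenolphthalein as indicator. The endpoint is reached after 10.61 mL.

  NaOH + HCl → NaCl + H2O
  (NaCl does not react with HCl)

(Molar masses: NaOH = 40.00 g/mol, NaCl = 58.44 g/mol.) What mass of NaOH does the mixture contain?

0.1600 g

n(HCl) = 0.01061 × 0.3769 = 3.999 × 10^-3 mol
Let x = n(NaOH), y = n(NaCl).
Titrant: 1x = 3.999 × 10^-3;  mass: 40.00x + 58.44y = 0.6122
Solving, x = 3.999 × 10^-3 mol, y = 7.739 × 10^-3 mol
mass of NaOH = 3.999 × 10^-3 × 40.00 = 0.1600 g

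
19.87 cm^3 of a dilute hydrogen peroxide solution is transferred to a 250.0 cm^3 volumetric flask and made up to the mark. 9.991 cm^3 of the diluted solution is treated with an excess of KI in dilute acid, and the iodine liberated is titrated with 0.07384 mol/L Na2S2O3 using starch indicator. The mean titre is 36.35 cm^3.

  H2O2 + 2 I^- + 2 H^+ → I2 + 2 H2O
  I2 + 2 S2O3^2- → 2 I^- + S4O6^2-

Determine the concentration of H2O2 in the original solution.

n(S2O3^2-) = 0.03635 × 0.07384 = 2.684 × 10^-3 mol
n(I2) = n(S2O3^2-)/2 = 1.342 × 10^-3 mol
n(H2O2) in the aliquot = 1.342 × 10^-3 mol (1:1 ratio)
[H2O2]_dilute = 1.342 × 10^-3 / 0.009991 = 0.1343 mol/L
[H2O2]_original = 0.1343 × 250.0/19.87 = 1.690 mol/L

1.690 mol/L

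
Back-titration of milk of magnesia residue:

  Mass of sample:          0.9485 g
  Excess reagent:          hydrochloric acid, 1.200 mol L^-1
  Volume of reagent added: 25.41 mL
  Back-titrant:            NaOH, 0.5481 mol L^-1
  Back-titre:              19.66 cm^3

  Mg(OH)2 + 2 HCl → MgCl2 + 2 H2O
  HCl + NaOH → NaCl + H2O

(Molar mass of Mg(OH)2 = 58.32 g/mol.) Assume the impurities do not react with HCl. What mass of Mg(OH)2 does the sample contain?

n(HCl) added = 0.02541 × 1.200 = 0.03049 mol
n(NaOH) used in back-titration = 0.01966 × 0.5481 = 0.01078 mol
n(HCl) left over = 0.01078 mol (1:1 ratio)
n(HCl) consumed by analyte = 0.03049 − 0.01078 = 0.01972 mol
From the 1:2 ratio, n(Mg(OH)2) = 1/2 × 0.01972 = 9.858 × 10^-3 mol
mass of Mg(OH)2 = 9.858 × 10^-3 × 58.32 = 0.5749 g

0.5749 g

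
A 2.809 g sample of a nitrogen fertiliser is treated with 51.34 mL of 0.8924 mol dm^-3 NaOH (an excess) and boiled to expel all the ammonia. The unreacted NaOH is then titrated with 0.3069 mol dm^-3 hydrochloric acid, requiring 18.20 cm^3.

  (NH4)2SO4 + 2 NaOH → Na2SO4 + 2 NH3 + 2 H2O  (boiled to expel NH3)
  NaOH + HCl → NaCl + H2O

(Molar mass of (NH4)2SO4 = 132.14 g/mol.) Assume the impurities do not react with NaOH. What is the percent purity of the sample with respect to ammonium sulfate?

n(NaOH) added = 0.05134 × 0.8924 = 0.04582 mol
n(HCl) used in back-titration = 0.01820 × 0.3069 = 5.586 × 10^-3 mol
n(NaOH) left over = 5.586 × 10^-3 mol (1:1 ratio)
n(NaOH) consumed by analyte = 0.04582 − 5.586 × 10^-3 = 0.04023 mol
From the 1:2 ratio, n((NH4)2SO4) = 1/2 × 0.04023 = 0.02012 mol
mass of (NH4)2SO4 = 0.02012 × 132.14 = 2.658 g
% (NH4)2SO4 = 2.658 / 2.809 × 100 = 94.62 %

94.62 %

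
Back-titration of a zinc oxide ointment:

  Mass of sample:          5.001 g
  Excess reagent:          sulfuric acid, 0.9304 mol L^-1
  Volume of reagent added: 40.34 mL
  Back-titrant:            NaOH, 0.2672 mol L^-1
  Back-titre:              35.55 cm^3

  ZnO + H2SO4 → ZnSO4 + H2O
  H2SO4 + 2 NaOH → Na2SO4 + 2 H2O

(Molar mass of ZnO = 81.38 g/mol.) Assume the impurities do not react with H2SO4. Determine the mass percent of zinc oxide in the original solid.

n(H2SO4) added = 0.04034 × 0.9304 = 0.03753 mol
n(NaOH) used in back-titration = 0.03555 × 0.2672 = 9.499 × 10^-3 mol
From the 1:2 ratio, n(H2SO4) left over = 1/2 × 9.499 × 10^-3 = 4.749 × 10^-3 mol
n(H2SO4) consumed by analyte = 0.03753 − 4.749 × 10^-3 = 0.03278 mol
n(ZnO) = 0.03278 mol (1:1 ratio)
mass of ZnO = 0.03278 × 81.38 = 2.668 g
% ZnO = 2.668 / 5.001 × 100 = 53.35 %

53.35 %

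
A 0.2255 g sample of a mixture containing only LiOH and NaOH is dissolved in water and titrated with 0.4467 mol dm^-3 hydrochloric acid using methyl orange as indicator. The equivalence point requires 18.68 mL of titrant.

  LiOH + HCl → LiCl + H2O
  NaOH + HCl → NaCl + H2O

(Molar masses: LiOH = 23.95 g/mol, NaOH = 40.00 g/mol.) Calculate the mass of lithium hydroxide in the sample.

0.1616 g

n(HCl) = 0.01868 × 0.4467 = 8.344 × 10^-3 mol
Let x = n(LiOH), y = n(NaOH).
Titrant: 1x + 1y = 8.344 × 10^-3;  mass: 23.95x + 40.00y = 0.2255
Solving, x = 6.746 × 10^-3 mol, y = 1.598 × 10^-3 mol
mass of LiOH = 6.746 × 10^-3 × 23.95 = 0.1616 g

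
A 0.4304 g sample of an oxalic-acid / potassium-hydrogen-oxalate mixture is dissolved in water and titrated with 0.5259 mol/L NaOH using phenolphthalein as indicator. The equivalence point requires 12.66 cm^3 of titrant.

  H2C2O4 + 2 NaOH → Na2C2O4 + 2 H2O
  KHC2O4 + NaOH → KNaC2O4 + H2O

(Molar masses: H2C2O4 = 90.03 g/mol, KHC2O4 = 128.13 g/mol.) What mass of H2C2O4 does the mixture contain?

n(NaOH) = 0.01266 × 0.5259 = 6.658 × 10^-3 mol
Let x = n(H2C2O4), y = n(KHC2O4).
Titrant: 2x + 1y = 6.658 × 10^-3;  mass: 90.03x + 128.13y = 0.4304
Solving, x = 2.543 × 10^-3 mol, y = 1.572 × 10^-3 mol
mass of H2C2O4 = 2.543 × 10^-3 × 90.03 = 0.2289 g

0.2289 g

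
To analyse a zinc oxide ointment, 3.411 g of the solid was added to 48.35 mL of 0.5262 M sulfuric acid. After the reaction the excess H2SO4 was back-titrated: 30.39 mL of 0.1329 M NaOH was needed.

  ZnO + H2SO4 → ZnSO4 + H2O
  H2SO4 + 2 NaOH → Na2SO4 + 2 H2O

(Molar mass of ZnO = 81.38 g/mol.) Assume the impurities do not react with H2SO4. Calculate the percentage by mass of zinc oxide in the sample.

55.88 %

n(H2SO4) added = 0.04835 × 0.5262 = 0.02544 mol
n(NaOH) used in back-titration = 0.03039 × 0.1329 = 4.039 × 10^-3 mol
From the 1:2 ratio, n(H2SO4) left over = 1/2 × 4.039 × 10^-3 = 2.019 × 10^-3 mol
n(H2SO4) consumed by analyte = 0.02544 − 2.019 × 10^-3 = 0.02342 mol
n(ZnO) = 0.02342 mol (1:1 ratio)
mass of ZnO = 0.02342 × 81.38 = 1.906 g
% ZnO = 1.906 / 3.411 × 100 = 55.88 %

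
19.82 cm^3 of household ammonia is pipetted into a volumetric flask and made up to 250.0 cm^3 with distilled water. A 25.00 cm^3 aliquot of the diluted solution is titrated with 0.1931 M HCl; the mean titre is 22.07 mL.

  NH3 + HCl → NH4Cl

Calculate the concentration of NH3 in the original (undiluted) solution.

n(HCl) = 0.02207 × 0.1931 = 4.262 × 10^-3 mol
n(NH3) in the aliquot = 4.262 × 10^-3 mol (1:1 ratio)
[NH3]_dilute = 4.262 × 10^-3 / 0.02500 = 0.1705 mol/L
Dilution factor = 250.0 / 19.82 = 12.61
[NH3]_stock = 0.1705 × 12.61 = 2.150 mol/L

2.150 M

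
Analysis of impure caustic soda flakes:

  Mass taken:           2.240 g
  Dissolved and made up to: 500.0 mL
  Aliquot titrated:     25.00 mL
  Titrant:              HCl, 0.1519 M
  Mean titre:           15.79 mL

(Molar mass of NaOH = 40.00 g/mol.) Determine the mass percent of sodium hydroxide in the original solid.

NaOH + HCl → NaCl + H2O
n(HCl) per titration = 0.01579 × 0.1519 = 2.399 × 10^-3 mol
n(NaOH) in each aliquot = 2.399 × 10^-3 mol (1:1 ratio)
n(NaOH) in the whole flask = 2.399 × 10^-3 × 500.0/25.00 = 0.04797 mol
mass of NaOH = 0.04797 × 40.00 = 1.919 g
% NaOH = 1.919 / 2.240 × 100 = 85.66 %

85.66 %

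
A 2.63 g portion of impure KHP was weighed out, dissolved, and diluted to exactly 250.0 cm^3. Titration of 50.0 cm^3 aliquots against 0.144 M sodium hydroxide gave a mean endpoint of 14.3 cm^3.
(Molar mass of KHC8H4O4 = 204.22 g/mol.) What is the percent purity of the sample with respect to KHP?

KHC8H4O4 + NaOH → KNaC8H4O4 + H2O
n(NaOH) per titration = 0.0143 × 0.144 = 2.06 × 10^-3 mol
n(KHC8H4O4) in each aliquot = 2.06 × 10^-3 mol (1:1 ratio)
n(KHC8H4O4) in the whole flask = 2.06 × 10^-3 × 250.0/50.0 = 0.0103 mol
mass of KHC8H4O4 = 0.0103 × 204.22 = 2.10 g
% KHC8H4O4 = 2.10 / 2.63 × 100 = 79.9 %

79.9 %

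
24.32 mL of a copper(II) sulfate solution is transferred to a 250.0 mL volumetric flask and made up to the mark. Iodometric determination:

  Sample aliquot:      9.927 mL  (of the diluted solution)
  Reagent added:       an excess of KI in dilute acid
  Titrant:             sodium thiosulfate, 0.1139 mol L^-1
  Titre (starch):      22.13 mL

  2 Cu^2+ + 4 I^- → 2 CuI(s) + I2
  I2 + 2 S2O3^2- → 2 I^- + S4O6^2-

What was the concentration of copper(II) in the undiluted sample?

n(S2O3^2-) = 0.02213 × 0.1139 = 2.521 × 10^-3 mol
n(I2) = n(S2O3^2-)/2 = 1.260 × 10^-3 mol
From the 2:1 ratio, n(Cu2+) in the aliquot = 2/1 × 1.260 × 10^-3 = 2.521 × 10^-3 mol
[Cu2+]_dilute = 2.521 × 10^-3 / 0.009927 = 0.2539 mol/L
[Cu2+]_original = 0.2539 × 250.0/24.32 = 2.610 mol/L

2.610 mol/L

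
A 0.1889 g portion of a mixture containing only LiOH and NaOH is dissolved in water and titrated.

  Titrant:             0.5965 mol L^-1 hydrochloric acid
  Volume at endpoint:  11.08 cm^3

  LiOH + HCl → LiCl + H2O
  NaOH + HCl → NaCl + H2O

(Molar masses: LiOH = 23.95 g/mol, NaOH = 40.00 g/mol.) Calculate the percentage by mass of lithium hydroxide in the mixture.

59.62 %

n(HCl) = 0.01108 × 0.5965 = 6.609 × 10^-3 mol
Let x = n(LiOH), y = n(NaOH).
Titrant: 1x + 1y = 6.609 × 10^-3;  mass: 23.95x + 40.00y = 0.1889
Solving, x = 4.702 × 10^-3 mol, y = 1.907 × 10^-3 mol
mass of LiOH = 4.702 × 10^-3 × 23.95 = 0.1126 g
% LiOH = 0.1126 / 0.1889 × 100 = 59.62 %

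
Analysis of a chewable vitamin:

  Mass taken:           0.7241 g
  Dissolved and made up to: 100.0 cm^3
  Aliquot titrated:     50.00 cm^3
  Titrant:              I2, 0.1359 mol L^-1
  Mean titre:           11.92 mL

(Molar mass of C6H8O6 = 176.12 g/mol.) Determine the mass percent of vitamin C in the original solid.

C6H8O6 + I2 → C6H6O6 + 2 HI
n(I2) per titration = 0.01192 × 0.1359 = 1.620 × 10^-3 mol
n(C6H8O6) in each aliquot = 1.620 × 10^-3 mol (1:1 ratio)
n(C6H8O6) in the whole flask = 1.620 × 10^-3 × 100.0/50.00 = 3.240 × 10^-3 mol
mass of C6H8O6 = 3.240 × 10^-3 × 176.12 = 0.5706 g
% C6H8O6 = 0.5706 / 0.7241 × 100 = 78.80 %

78.80 %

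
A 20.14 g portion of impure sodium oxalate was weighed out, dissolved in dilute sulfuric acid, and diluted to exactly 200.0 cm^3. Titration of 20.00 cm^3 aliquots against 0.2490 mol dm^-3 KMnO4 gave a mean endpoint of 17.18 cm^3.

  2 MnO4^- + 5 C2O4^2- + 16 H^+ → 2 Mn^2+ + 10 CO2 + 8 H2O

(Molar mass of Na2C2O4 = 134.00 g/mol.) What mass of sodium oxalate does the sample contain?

n(KMnO4) per titration = 0.01718 × 0.2490 = 4.278 × 10^-3 mol
From the 5:2 ratio, n(Na2C2O4) in each aliquot = 5/2 × 4.278 × 10^-3 = 0.01069 mol
n(Na2C2O4) in the whole flask = 0.01069 × 200.0/20.00 = 0.1069 mol
mass of Na2C2O4 = 0.1069 × 134.00 = 14.33 g

14.33 g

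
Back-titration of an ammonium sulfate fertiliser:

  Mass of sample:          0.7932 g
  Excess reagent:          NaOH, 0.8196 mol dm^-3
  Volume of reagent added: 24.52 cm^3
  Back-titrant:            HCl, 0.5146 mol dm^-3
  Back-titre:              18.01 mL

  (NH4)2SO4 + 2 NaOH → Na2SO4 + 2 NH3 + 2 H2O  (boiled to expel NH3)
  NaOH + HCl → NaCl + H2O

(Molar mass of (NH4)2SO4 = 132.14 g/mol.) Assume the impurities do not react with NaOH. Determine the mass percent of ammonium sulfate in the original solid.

90.20 %

n(NaOH) added = 0.02452 × 0.8196 = 0.02010 mol
n(HCl) used in back-titration = 0.01801 × 0.5146 = 9.268 × 10^-3 mol
n(NaOH) left over = 9.268 × 10^-3 mol (1:1 ratio)
n(NaOH) consumed by analyte = 0.02010 − 9.268 × 10^-3 = 0.01083 mol
From the 1:2 ratio, n((NH4)2SO4) = 1/2 × 0.01083 = 5.414 × 10^-3 mol
mass of (NH4)2SO4 = 5.414 × 10^-3 × 132.14 = 0.7154 g
% (NH4)2SO4 = 0.7154 / 0.7932 × 100 = 90.20 %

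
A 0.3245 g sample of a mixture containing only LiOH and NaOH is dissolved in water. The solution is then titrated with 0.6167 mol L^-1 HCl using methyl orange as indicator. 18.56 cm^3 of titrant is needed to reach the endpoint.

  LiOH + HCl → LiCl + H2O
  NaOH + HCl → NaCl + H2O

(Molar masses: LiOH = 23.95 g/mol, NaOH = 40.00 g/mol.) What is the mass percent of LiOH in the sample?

n(HCl) = 0.01856 × 0.6167 = 0.01145 mol
Let x = n(LiOH), y = n(NaOH).
Titrant: 1x + 1y = 0.01145;  mass: 23.95x + 40.00y = 0.3245
Solving, x = 8.308 × 10^-3 mol, y = 3.138 × 10^-3 mol
mass of LiOH = 8.308 × 10^-3 × 23.95 = 0.1990 g
% LiOH = 0.1990 / 0.3245 × 100 = 61.32 %

61.32 %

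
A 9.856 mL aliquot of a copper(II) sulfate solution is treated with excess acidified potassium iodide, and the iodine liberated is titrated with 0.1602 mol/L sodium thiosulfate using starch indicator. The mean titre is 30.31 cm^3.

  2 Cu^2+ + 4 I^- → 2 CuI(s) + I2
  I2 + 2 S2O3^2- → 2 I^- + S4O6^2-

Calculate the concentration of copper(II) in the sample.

0.4927 mol/L

n(S2O3^2-) = 0.03031 × 0.1602 = 4.856 × 10^-3 mol
n(I2) = n(S2O3^2-)/2 = 2.428 × 10^-3 mol
From the 2:1 ratio, n(Cu2+) in the aliquot = 2/1 × 2.428 × 10^-3 = 4.856 × 10^-3 mol
[Cu2+] = 4.856 × 10^-3 / 0.009856 = 0.4927 mol/L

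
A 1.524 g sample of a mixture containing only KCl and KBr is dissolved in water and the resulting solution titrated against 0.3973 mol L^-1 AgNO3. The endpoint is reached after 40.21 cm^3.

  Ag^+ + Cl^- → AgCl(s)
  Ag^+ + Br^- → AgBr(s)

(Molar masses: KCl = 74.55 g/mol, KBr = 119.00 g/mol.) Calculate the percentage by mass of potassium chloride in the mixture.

n(AgNO3) = 0.04021 × 0.3973 = 0.01598 mol
Let x = n(KCl), y = n(KBr).
Titrant: 1x + 1y = 0.01598;  mass: 74.55x + 119.00y = 1.524
Solving, x = 8.483 × 10^-3 mol, y = 7.492 × 10^-3 mol
mass of KCl = 8.483 × 10^-3 × 74.55 = 0.6324 g
% KCl = 0.6324 / 1.524 × 100 = 41.50 %

41.50 %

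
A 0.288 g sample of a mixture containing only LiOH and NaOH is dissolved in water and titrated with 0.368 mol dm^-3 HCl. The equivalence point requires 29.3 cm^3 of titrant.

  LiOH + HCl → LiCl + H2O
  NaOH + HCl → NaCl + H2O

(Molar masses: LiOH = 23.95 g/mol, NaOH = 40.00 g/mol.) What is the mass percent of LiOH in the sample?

74.2 %

n(HCl) = 0.0293 × 0.368 = 0.0108 mol
Let x = n(LiOH), y = n(NaOH).
Titrant: 1x + 1y = 0.0108;  mass: 23.95x + 40.00y = 0.288
Solving, x = 8.93 × 10^-3 mol, y = 1.85 × 10^-3 mol
mass of LiOH = 8.93 × 10^-3 × 23.95 = 0.214 g
% LiOH = 0.214 / 0.288 × 100 = 74.2 %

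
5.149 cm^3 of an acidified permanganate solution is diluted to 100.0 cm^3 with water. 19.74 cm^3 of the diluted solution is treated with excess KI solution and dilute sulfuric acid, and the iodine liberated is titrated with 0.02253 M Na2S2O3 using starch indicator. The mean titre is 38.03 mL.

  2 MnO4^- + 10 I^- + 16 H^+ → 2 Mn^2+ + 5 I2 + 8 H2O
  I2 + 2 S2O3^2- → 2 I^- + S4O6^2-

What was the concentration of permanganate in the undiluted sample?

n(S2O3^2-) = 0.03803 × 0.02253 = 8.568 × 10^-4 mol
n(I2) = n(S2O3^2-)/2 = 4.284 × 10^-4 mol
From the 2:5 ratio, n(MnO4^-) in the aliquot = 2/5 × 4.284 × 10^-4 = 1.714 × 10^-4 mol
[MnO4^-]_dilute = 1.714 × 10^-4 / 0.01974 = 0.008681 mol/L
[MnO4^-]_original = 0.008681 × 100.0/5.149 = 0.1686 mol/L

0.1686 M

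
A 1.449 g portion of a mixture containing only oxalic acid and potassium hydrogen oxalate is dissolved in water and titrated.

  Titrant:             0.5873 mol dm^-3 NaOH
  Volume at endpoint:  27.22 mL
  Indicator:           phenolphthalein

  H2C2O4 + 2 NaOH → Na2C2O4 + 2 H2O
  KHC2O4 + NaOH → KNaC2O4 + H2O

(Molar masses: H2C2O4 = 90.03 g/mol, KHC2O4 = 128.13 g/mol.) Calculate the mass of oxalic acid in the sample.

n(NaOH) = 0.02722 × 0.5873 = 0.01599 mol
Let x = n(H2C2O4), y = n(KHC2O4).
Titrant: 2x + 1y = 0.01599;  mass: 90.03x + 128.13y = 1.449
Solving, x = 3.605 × 10^-3 mol, y = 8.776 × 10^-3 mol
mass of H2C2O4 = 3.605 × 10^-3 × 90.03 = 0.3246 g

0.3246 g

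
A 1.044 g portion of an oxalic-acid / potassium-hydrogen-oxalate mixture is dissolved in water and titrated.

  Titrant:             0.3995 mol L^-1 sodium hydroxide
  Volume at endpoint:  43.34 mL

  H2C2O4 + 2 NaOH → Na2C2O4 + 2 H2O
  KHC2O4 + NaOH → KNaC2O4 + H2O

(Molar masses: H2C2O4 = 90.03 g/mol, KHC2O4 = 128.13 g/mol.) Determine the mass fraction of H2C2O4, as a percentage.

n(NaOH) = 0.04334 × 0.3995 = 0.01731 mol
Let x = n(H2C2O4), y = n(KHC2O4).
Titrant: 2x + 1y = 0.01731;  mass: 90.03x + 128.13y = 1.044
Solving, x = 7.065 × 10^-3 mol, y = 3.183 × 10^-3 mol
mass of H2C2O4 = 7.065 × 10^-3 × 90.03 = 0.6361 g
% H2C2O4 = 0.6361 / 1.044 × 100 = 60.93 %

60.93 %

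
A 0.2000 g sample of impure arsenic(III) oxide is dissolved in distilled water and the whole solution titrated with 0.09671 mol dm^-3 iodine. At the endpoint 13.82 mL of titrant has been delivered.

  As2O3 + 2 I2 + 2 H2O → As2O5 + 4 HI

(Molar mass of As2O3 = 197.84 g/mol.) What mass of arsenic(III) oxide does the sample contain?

0.1322 g

n(I2) = 0.01382 L × 0.09671 mol/L = 1.337 × 10^-3 mol
From the 1:2 ratio, n(As2O3) = 1/2 × 1.337 × 10^-3 = 6.683 × 10^-4 mol
mass of As2O3 = 6.683 × 10^-4 × 197.84 g/mol = 0.1322 g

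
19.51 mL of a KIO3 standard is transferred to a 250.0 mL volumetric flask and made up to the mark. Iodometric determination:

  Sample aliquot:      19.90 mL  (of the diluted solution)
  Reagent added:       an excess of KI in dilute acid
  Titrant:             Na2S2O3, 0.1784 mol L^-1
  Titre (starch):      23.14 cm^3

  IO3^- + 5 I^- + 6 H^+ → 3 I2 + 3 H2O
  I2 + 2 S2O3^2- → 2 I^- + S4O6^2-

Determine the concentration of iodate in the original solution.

n(S2O3^2-) = 0.02314 × 0.1784 = 4.128 × 10^-3 mol
n(I2) = n(S2O3^2-)/2 = 2.064 × 10^-3 mol
From the 1:3 ratio, n(IO3^-) in the aliquot = 1/3 × 2.064 × 10^-3 = 6.880 × 10^-4 mol
[IO3^-]_dilute = 6.880 × 10^-4 / 0.01990 = 0.03457 mol/L
[IO3^-]_original = 0.03457 × 250.0/19.51 = 0.4430 mol/L

0.4430 mol/L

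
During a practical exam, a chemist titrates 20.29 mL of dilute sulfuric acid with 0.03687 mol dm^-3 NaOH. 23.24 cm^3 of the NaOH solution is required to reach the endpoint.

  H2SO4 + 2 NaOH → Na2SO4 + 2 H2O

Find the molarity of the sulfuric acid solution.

0.02112 mol/L

n(NaOH) = 0.02324 L × 0.03687 mol/L = 8.569 × 10^-4 mol
From the 1:2 mole ratio, n(H2SO4) = 1/2 × 8.569 × 10^-4 = 4.284 × 10^-4 mol
[H2SO4] = 4.284 × 10^-4 mol / 0.02029 L = 0.02112 mol/L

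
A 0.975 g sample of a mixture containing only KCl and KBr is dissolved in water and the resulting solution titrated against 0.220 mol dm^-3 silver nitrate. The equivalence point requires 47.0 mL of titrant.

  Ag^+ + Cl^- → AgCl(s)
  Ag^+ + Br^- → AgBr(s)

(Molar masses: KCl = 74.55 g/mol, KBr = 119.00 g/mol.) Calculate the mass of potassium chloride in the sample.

0.428 g

n(AgNO3) = 0.0470 × 0.220 = 0.0103 mol
Let x = n(KCl), y = n(KBr).
Titrant: 1x + 1y = 0.0103;  mass: 74.55x + 119.00y = 0.975
Solving, x = 5.75 × 10^-3 mol, y = 4.59 × 10^-3 mol
mass of KCl = 5.75 × 10^-3 × 74.55 = 0.428 g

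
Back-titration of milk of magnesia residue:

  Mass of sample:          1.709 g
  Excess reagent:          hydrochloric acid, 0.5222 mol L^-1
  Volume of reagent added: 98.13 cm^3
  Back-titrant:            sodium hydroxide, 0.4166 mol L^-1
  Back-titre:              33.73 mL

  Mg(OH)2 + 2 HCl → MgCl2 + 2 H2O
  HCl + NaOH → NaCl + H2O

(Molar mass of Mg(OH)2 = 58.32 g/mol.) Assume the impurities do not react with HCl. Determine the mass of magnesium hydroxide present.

n(HCl) added = 0.09813 × 0.5222 = 0.05124 mol
n(NaOH) used in back-titration = 0.03373 × 0.4166 = 0.01405 mol
n(HCl) left over = 0.01405 mol (1:1 ratio)
n(HCl) consumed by analyte = 0.05124 − 0.01405 = 0.03719 mol
From the 1:2 ratio, n(Mg(OH)2) = 1/2 × 0.03719 = 0.01860 mol
mass of Mg(OH)2 = 0.01860 × 58.32 = 1.085 g

1.085 g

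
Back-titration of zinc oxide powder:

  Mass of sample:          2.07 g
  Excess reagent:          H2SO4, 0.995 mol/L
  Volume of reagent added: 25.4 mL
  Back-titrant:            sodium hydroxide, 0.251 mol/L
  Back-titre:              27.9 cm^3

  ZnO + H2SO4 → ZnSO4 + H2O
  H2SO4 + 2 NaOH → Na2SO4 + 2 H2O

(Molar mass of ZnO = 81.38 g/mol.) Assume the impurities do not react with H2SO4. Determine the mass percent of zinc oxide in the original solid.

n(H2SO4) added = 0.0254 × 0.995 = 0.0253 mol
n(NaOH) used in back-titration = 0.0279 × 0.251 = 7.00 × 10^-3 mol
From the 1:2 ratio, n(H2SO4) left over = 1/2 × 7.00 × 10^-3 = 3.50 × 10^-3 mol
n(H2SO4) consumed by analyte = 0.0253 − 3.50 × 10^-3 = 0.0218 mol
n(ZnO) = 0.0218 mol (1:1 ratio)
mass of ZnO = 0.0218 × 81.38 = 1.77 g
% ZnO = 1.77 / 2.07 × 100 = 85.6 %

85.6 %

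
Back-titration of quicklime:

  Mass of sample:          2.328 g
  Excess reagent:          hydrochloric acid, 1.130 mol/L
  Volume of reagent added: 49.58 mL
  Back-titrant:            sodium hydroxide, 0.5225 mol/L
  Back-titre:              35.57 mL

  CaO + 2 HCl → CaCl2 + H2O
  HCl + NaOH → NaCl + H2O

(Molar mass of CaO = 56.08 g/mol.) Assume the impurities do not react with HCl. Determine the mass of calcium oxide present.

1.050 g

n(HCl) added = 0.04958 × 1.130 = 0.05603 mol
n(NaOH) used in back-titration = 0.03557 × 0.5225 = 0.01859 mol
n(HCl) left over = 0.01859 mol (1:1 ratio)
n(HCl) consumed by analyte = 0.05603 − 0.01859 = 0.03744 mol
From the 1:2 ratio, n(CaO) = 1/2 × 0.03744 = 0.01872 mol
mass of CaO = 0.01872 × 56.08 = 1.050 g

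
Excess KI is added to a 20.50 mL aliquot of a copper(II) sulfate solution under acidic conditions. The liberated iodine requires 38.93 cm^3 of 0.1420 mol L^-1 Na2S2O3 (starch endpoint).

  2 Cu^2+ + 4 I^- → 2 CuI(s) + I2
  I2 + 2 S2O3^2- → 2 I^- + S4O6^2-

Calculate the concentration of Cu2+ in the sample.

0.2697 mol/L

n(S2O3^2-) = 0.03893 × 0.1420 = 5.528 × 10^-3 mol
n(I2) = n(S2O3^2-)/2 = 2.764 × 10^-3 mol
From the 2:1 ratio, n(Cu2+) in the aliquot = 2/1 × 2.764 × 10^-3 = 5.528 × 10^-3 mol
[Cu2+] = 5.528 × 10^-3 / 0.02050 = 0.2697 mol/L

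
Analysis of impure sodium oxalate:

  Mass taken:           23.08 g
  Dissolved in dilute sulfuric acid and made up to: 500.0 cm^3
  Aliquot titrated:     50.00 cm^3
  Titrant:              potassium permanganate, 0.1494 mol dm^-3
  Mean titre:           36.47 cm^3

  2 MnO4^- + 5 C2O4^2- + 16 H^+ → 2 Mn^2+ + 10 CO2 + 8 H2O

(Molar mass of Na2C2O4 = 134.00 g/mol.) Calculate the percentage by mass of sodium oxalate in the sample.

79.09 %

n(KMnO4) per titration = 0.03647 × 0.1494 = 5.449 × 10^-3 mol
From the 5:2 ratio, n(Na2C2O4) in each aliquot = 5/2 × 5.449 × 10^-3 = 0.01362 mol
n(Na2C2O4) in the whole flask = 0.01362 × 500.0/50.00 = 0.1362 mol
mass of Na2C2O4 = 0.1362 × 134.00 = 18.25 g
% Na2C2O4 = 18.25 / 23.08 × 100 = 79.09 %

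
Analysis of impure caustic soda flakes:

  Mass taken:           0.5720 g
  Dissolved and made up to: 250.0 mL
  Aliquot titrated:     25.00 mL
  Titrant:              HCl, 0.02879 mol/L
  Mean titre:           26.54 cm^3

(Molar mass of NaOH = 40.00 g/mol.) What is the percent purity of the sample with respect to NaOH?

NaOH + HCl → NaCl + H2O
n(HCl) per titration = 0.02654 × 0.02879 = 7.641 × 10^-4 mol
n(NaOH) in each aliquot = 7.641 × 10^-4 mol (1:1 ratio)
n(NaOH) in the whole flask = 7.641 × 10^-4 × 250.0/25.00 = 7.641 × 10^-3 mol
mass of NaOH = 7.641 × 10^-3 × 40.00 = 0.3056 g
% NaOH = 0.3056 / 0.5720 × 100 = 53.43 %

53.43 %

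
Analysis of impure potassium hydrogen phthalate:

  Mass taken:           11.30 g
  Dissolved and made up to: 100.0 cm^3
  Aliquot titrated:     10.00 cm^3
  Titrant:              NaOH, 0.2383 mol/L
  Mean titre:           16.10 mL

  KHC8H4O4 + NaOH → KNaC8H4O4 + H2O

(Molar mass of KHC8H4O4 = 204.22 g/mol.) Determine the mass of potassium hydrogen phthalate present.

n(NaOH) per titration = 0.01610 × 0.2383 = 3.837 × 10^-3 mol
n(KHC8H4O4) in each aliquot = 3.837 × 10^-3 mol (1:1 ratio)
n(KHC8H4O4) in the whole flask = 3.837 × 10^-3 × 100.0/10.00 = 0.03837 mol
mass of KHC8H4O4 = 0.03837 × 204.22 = 7.835 g

7.835 g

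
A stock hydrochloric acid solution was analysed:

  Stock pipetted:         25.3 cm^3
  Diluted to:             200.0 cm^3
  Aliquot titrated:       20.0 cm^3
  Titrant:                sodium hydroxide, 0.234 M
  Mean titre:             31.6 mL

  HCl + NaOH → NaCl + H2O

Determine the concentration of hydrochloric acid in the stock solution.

n(NaOH) = 0.0316 × 0.234 = 7.39 × 10^-3 mol
n(HCl) in the aliquot = 7.39 × 10^-3 mol (1:1 ratio)
[HCl]_dilute = 7.39 × 10^-3 / 0.0200 = 0.370 mol/L
Dilution factor = 200.0 / 25.3 = 7.905
[HCl]_stock = 0.370 × 7.905 = 2.92 mol/L

2.92 M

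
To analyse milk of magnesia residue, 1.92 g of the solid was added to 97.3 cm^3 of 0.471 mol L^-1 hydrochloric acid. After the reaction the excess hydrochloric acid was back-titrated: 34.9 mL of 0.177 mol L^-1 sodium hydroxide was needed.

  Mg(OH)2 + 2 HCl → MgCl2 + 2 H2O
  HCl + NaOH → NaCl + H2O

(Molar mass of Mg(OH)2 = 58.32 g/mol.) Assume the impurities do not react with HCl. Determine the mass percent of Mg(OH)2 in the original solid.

60.2 %

n(HCl) added = 0.0973 × 0.471 = 0.0458 mol
n(NaOH) used in back-titration = 0.0349 × 0.177 = 6.18 × 10^-3 mol
n(HCl) left over = 6.18 × 10^-3 mol (1:1 ratio)
n(HCl) consumed by analyte = 0.0458 − 6.18 × 10^-3 = 0.0397 mol
From the 1:2 ratio, n(Mg(OH)2) = 1/2 × 0.0397 = 0.0198 mol
mass of Mg(OH)2 = 0.0198 × 58.32 = 1.16 g
% Mg(OH)2 = 1.16 / 1.92 × 100 = 60.2 %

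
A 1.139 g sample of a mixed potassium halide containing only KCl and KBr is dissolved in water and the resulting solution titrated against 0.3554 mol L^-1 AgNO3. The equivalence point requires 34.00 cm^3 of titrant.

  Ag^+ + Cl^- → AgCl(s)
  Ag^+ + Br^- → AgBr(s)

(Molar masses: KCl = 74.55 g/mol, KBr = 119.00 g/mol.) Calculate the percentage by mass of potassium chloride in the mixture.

n(AgNO3) = 0.03400 × 0.3554 = 0.01208 mol
Let x = n(KCl), y = n(KBr).
Titrant: 1x + 1y = 0.01208;  mass: 74.55x + 119.00y = 1.139
Solving, x = 6.725 × 10^-3 mol, y = 5.358 × 10^-3 mol
mass of KCl = 6.725 × 10^-3 × 74.55 = 0.5014 g
% KCl = 0.5014 / 1.139 × 100 = 44.02 %

44.02 %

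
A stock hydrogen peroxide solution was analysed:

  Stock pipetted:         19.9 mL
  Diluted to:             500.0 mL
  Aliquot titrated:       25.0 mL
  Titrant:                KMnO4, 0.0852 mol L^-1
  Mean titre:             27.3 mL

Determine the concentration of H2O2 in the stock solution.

5.84 mol/L

2 MnO4^- + 5 H2O2 + 6 H^+ → 2 Mn^2+ + 5 O2 + 8 H2O
n(KMnO4) = 0.0273 × 0.0852 = 2.33 × 10^-3 mol
From the 5:2 ratio, n(H2O2) in the aliquot = 5/2 × 2.33 × 10^-3 = 5.81 × 10^-3 mol
[H2O2]_dilute = 5.81 × 10^-3 / 0.0250 = 0.233 mol/L
Dilution factor = 500.0 / 19.9 = 25.13
[H2O2]_stock = 0.233 × 25.13 = 5.84 mol/L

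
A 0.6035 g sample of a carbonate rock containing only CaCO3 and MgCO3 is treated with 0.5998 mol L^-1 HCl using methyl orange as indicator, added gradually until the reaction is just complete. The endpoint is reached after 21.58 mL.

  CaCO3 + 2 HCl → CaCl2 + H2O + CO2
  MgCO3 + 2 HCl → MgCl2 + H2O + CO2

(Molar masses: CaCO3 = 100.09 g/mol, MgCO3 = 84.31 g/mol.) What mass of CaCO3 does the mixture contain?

0.3670 g

n(HCl) = 0.02158 × 0.5998 = 0.01294 mol
Let x = n(CaCO3), y = n(MgCO3).
Titrant: 2x + 2y = 0.01294;  mass: 100.09x + 84.31y = 0.6035
Solving, x = 3.667 × 10^-3 mol, y = 2.805 × 10^-3 mol
mass of CaCO3 = 3.667 × 10^-3 × 100.09 = 0.3670 g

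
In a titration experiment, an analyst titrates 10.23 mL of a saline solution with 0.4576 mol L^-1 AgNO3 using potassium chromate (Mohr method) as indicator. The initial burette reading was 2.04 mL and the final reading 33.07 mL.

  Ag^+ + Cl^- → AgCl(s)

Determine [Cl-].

n(AgNO3) = 0.03103 L × 0.4576 mol/L = 0.01420 mol
n(Cl-) = 0.01420 mol (1:1 mole ratio)
[Cl-] = 0.01420 mol / 0.01023 L = 1.388 mol/L

1.388 mol/L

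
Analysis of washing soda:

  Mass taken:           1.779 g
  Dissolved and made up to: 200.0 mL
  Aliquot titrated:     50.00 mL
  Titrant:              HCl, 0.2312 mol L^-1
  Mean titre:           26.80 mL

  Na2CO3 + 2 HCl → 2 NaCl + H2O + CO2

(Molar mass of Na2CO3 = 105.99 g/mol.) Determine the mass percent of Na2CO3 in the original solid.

73.83 %

n(HCl) per titration = 0.02680 × 0.2312 = 6.196 × 10^-3 mol
From the 1:2 ratio, n(Na2CO3) in each aliquot = 1/2 × 6.196 × 10^-3 = 3.098 × 10^-3 mol
n(Na2CO3) in the whole flask = 3.098 × 10^-3 × 200.0/50.00 = 0.01239 mol
mass of Na2CO3 = 0.01239 × 105.99 = 1.313 g
% Na2CO3 = 1.313 / 1.779 × 100 = 73.83 %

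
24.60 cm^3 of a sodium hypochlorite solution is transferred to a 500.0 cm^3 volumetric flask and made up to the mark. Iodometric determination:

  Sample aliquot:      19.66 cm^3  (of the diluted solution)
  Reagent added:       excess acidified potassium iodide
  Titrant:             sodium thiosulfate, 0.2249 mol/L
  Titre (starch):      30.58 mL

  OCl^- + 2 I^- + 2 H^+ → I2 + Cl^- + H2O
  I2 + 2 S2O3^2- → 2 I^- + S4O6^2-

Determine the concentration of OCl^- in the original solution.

n(S2O3^2-) = 0.03058 × 0.2249 = 6.877 × 10^-3 mol
n(I2) = n(S2O3^2-)/2 = 3.439 × 10^-3 mol
n(OCl^-) in the aliquot = 3.439 × 10^-3 mol (1:1 ratio)
[OCl^-]_dilute = 3.439 × 10^-3 / 0.01966 = 0.1749 mol/L
[OCl^-]_original = 0.1749 × 500.0/24.60 = 3.555 mol/L

3.555 mol/L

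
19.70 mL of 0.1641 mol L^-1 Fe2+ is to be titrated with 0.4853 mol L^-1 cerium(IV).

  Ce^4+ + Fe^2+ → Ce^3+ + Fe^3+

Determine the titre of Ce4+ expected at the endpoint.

6.661 mL

n(Fe2+) = 0.01970 L × 0.1641 mol/L = 3.233 × 10^-3 mol
n(Ce4+) = 3.233 × 10^-3 mol (1:1 stoichiometry)
V(Ce4+) = 3.233 × 10^-3 mol / 0.4853 mol/L = 0.006661 L = 6.661 mL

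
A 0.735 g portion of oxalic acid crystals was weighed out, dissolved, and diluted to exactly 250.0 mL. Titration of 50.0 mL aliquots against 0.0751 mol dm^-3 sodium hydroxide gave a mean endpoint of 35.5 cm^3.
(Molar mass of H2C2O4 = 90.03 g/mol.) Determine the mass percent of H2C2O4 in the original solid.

81.6 %

H2C2O4 + 2 NaOH → Na2C2O4 + 2 H2O
n(NaOH) per titration = 0.0355 × 0.0751 = 2.67 × 10^-3 mol
From the 1:2 ratio, n(H2C2O4) in each aliquot = 1/2 × 2.67 × 10^-3 = 1.33 × 10^-3 mol
n(H2C2O4) in the whole flask = 1.33 × 10^-3 × 250.0/50.0 = 6.67 × 10^-3 mol
mass of H2C2O4 = 6.67 × 10^-3 × 90.03 = 0.600 g
% H2C2O4 = 0.600 / 0.735 × 100 = 81.6 %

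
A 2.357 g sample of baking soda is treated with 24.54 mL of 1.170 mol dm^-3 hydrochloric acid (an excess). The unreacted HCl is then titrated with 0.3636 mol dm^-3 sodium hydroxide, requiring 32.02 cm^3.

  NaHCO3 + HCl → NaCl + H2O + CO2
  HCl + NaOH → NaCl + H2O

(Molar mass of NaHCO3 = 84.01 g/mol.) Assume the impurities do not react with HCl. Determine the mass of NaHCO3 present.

n(HCl) added = 0.02454 × 1.170 = 0.02871 mol
n(NaOH) used in back-titration = 0.03202 × 0.3636 = 0.01164 mol
n(HCl) left over = 0.01164 mol (1:1 ratio)
n(HCl) consumed by analyte = 0.02871 − 0.01164 = 0.01707 mol
n(NaHCO3) = 0.01707 mol (1:1 ratio)
mass of NaHCO3 = 0.01707 × 84.01 = 1.434 g

1.434 g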